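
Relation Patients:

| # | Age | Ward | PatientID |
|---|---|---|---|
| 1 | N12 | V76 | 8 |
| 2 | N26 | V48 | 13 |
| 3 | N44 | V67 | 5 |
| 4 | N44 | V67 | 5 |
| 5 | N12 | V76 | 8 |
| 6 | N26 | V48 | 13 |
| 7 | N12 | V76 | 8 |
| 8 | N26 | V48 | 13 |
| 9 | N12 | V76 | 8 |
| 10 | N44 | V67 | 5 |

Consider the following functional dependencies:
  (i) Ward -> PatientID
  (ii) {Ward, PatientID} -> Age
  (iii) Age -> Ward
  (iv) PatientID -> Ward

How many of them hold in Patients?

4

(i) Ward -> PatientID: every LHS value maps to a single RHS value — holds.
(ii) {Ward, PatientID} -> Age: every LHS value maps to a single RHS value — holds.
(iii) Age -> Ward: every LHS value maps to a single RHS value — holds.
(iv) PatientID -> Ward: every LHS value maps to a single RHS value — holds.
4 of the 4 dependencies hold.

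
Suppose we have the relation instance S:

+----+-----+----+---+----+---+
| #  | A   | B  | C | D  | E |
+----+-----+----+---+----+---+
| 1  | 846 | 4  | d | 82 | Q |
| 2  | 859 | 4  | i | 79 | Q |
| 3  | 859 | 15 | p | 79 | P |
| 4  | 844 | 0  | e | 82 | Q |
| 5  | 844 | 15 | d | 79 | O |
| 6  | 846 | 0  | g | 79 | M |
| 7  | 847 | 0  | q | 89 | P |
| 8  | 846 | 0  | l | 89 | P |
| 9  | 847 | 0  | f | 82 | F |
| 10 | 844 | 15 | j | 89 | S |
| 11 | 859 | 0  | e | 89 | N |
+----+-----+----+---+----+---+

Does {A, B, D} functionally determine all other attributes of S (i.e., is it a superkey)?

Yes

All 11 rows have distinct {A, B, D} values, so {A, B, D} → (all attributes) holds and {A, B, D} is a superkey.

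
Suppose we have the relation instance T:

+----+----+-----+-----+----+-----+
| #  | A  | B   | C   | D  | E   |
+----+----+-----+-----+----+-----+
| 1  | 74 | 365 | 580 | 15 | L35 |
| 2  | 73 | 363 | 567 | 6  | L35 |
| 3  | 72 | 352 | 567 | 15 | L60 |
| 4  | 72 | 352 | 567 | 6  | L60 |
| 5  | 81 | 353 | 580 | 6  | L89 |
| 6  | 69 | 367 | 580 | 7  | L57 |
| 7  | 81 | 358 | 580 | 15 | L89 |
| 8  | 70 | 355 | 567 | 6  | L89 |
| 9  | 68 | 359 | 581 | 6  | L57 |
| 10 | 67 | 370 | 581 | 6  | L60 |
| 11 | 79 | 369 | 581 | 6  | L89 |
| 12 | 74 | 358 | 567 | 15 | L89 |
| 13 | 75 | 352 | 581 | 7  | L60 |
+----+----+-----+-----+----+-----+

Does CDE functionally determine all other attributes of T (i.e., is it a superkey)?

All 13 rows have distinct CDE values, so CDE → (all attributes) holds and CDE is a superkey.

Yes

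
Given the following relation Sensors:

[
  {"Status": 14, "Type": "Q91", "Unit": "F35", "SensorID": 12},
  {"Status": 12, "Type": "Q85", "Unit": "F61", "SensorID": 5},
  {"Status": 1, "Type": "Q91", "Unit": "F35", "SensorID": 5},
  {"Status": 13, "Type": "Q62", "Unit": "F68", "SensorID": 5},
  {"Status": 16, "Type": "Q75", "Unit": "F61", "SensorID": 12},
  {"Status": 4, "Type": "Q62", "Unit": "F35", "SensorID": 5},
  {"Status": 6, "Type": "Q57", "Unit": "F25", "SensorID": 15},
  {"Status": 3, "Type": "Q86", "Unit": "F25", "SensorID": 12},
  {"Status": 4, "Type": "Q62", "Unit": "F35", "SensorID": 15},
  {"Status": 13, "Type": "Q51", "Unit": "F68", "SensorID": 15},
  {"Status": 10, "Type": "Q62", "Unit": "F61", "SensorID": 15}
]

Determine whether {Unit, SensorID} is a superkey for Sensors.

No

Two distinct rows share (Unit=F35, SensorID=5), so {Unit, SensorID} does not determine every attribute — not a superkey.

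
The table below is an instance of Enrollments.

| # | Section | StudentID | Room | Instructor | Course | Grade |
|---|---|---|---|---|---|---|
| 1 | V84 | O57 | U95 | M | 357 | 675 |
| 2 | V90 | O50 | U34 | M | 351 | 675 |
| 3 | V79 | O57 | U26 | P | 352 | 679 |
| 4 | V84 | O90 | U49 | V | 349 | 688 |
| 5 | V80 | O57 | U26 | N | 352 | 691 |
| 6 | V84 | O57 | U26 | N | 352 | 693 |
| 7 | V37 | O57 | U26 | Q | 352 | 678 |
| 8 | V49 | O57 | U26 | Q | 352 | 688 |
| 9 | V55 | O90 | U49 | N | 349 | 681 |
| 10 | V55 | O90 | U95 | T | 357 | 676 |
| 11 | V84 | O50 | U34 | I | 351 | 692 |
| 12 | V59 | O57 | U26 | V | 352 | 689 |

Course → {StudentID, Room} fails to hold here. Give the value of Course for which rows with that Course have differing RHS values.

357

Course=357: rows 1, 10 → {StudentID,Room} takes values {(O57, U95), (O90, U95)} — violation
Course=351: rows 2, 11 → {StudentID,Room} = (O50, U34), (O50, U34) ✓
Course=352: rows 3, 5, 6, 7, 8, 12 → {StudentID,Room} = (O57, U26), (O57, U26), (O57, U26), (O57, U26), (O57, U26), (O57, U26) ✓
Course=349: rows 4, 9 → {StudentID,Room} = (O90, U49), (O90, U49) ✓
The only Course value with inconsistent RHS is Course=357.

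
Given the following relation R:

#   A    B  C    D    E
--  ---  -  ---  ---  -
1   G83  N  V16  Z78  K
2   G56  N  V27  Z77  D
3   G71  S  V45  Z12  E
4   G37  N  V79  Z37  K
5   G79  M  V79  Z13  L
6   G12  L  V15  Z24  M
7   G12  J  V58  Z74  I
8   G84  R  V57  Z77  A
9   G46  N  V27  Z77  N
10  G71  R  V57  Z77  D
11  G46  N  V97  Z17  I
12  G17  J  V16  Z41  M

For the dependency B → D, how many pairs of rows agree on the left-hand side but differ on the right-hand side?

10

B=N: violating pairs (1,2), (1,4), (1,9), (1,11), (2,4), (2,11), (4,9), (4,11), (9,11) — 9 pairs.
B=J: violating pairs (7,12) — 1 pair.
B=R: all 2 rows agree on D — 0 pairs.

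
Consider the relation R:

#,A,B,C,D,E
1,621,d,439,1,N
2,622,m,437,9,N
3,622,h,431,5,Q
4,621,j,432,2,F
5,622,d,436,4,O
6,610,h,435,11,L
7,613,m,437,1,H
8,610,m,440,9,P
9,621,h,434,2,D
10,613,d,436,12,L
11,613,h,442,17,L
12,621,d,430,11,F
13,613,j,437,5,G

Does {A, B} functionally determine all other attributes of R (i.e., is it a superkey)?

Rows 1 and 12 have the same {A, B} value (A=621, B=d) but are distinct tuples, so {A, B} does not determine every attribute — not a superkey.

No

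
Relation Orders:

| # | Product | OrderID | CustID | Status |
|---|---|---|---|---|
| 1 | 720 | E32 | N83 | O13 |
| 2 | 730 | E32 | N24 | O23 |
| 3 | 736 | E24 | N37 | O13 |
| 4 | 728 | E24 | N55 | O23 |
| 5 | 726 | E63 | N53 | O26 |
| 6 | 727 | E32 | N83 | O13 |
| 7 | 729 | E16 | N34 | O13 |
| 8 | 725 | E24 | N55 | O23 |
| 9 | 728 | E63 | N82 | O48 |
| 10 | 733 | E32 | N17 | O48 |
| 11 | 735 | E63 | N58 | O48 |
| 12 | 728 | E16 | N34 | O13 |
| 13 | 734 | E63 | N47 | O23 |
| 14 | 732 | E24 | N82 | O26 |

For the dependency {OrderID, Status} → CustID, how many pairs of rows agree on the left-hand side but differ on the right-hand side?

(OrderID=E32, Status=O13): all 2 rows agree on CustID — 0 pairs.
(OrderID=E24, Status=O23): all 2 rows agree on CustID — 0 pairs.
(OrderID=E16, Status=O13): all 2 rows agree on CustID — 0 pairs.
(OrderID=E63, Status=O48): violating pairs (9,11) — 1 pair.

1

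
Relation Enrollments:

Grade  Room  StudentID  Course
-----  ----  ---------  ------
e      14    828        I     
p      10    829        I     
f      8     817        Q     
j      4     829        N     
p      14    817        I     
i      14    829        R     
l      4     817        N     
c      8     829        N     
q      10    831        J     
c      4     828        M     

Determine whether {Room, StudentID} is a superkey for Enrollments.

Yes

All 10 rows have distinct {Room, StudentID} values, so {Room, StudentID} → (all attributes) holds and {Room, StudentID} is a superkey.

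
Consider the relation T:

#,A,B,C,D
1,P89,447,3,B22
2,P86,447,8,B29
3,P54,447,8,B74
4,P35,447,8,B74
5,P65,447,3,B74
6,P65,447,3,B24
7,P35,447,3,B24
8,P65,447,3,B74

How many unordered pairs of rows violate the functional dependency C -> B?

0

C=3: all 5 rows agree on B — 0 pairs.
C=8: all 3 rows agree on B — 0 pairs.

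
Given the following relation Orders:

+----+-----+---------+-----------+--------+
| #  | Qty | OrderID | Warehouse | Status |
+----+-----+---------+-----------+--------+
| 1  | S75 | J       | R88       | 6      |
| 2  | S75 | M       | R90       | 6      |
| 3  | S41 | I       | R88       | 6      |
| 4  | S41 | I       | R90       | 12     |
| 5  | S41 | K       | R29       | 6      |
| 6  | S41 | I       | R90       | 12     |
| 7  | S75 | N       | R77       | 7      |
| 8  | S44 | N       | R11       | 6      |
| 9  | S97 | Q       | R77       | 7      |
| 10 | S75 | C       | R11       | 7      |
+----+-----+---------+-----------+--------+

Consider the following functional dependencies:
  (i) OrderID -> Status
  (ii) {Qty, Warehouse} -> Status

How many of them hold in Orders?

1

(i) OrderID -> Status: OrderID=I: rows 3, 4, 6 → Status takes values {6, 12} — violation; OrderID=N: rows 7, 8 → Status takes values {7, 6} — violation — fails.
(ii) {Qty, Warehouse} -> Status: every LHS value maps to a single RHS value — holds.
1 of the 2 dependencies holds.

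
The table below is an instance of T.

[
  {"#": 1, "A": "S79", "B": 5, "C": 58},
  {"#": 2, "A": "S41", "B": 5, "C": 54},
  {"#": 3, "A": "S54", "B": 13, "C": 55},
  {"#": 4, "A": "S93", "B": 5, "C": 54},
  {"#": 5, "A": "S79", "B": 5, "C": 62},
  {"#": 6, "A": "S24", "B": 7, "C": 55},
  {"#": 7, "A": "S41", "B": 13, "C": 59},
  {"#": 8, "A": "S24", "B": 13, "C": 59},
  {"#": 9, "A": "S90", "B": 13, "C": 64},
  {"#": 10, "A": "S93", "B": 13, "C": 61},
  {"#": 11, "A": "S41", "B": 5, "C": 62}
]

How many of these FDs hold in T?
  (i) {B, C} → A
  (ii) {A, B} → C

0

(i) {B, C} → A: (B=5, C=54): rows 2, 4 → A takes values {S41, S93} — violation; (B=5, C=62): rows 5, 11 → A takes values {S79, S41} — violation; (B=13, C=59): rows 7, 8 → A takes values {S41, S24} — violation — fails.
(ii) {A, B} → C: (A=S79, B=5): rows 1, 5 → C takes values {58, 62} — violation; (A=S41, B=5): rows 2, 11 → C takes values {54, 62} — violation — fails.
None of the 2 dependencies hold.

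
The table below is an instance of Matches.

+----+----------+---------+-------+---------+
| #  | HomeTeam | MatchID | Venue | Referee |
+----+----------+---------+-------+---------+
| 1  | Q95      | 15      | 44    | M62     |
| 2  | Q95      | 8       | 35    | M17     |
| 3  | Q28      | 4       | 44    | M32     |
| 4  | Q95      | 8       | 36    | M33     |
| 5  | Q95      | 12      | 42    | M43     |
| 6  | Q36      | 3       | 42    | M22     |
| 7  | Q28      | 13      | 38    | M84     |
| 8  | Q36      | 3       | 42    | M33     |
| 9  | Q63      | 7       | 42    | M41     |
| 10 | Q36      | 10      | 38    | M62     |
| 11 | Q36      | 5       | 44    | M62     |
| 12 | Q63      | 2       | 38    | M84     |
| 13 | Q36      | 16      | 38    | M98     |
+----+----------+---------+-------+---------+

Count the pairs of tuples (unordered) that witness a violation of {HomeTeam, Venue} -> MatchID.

(HomeTeam=Q36, Venue=42): all 2 rows agree on MatchID — 0 pairs.
(HomeTeam=Q36, Venue=38): violating pairs (10,13) — 1 pair.

1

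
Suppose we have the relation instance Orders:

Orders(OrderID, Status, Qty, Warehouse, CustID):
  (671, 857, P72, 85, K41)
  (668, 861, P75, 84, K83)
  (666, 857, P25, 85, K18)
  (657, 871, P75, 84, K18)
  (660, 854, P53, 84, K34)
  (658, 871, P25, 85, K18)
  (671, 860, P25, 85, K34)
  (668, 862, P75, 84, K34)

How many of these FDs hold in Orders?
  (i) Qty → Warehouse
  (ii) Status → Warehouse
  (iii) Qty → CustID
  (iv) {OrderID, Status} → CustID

(i) Qty → Warehouse: every LHS value maps to a single RHS value — holds.
(ii) Status → Warehouse: Status=871: 2 rows → Warehouse takes values {84, 85} — violation — fails.
(iii) Qty → CustID: Qty=P75: 3 rows → CustID takes values {K83, K18, K34} — violation; Qty=P25: 3 rows → CustID takes values {K18, K34} — violation — fails.
(iv) {OrderID, Status} → CustID: every LHS value maps to a single RHS value — holds.
2 of the 4 dependencies hold.

2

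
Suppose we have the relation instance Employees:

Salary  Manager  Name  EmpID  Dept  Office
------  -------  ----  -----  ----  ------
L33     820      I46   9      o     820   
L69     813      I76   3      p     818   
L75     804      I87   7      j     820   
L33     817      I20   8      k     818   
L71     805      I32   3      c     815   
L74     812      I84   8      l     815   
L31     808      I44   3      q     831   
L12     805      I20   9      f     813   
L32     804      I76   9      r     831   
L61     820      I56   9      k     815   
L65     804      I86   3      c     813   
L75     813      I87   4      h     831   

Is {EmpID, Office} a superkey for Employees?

All 12 rows have distinct {EmpID, Office} values, so {EmpID, Office} → (all attributes) holds and {EmpID, Office} is a superkey.

Yes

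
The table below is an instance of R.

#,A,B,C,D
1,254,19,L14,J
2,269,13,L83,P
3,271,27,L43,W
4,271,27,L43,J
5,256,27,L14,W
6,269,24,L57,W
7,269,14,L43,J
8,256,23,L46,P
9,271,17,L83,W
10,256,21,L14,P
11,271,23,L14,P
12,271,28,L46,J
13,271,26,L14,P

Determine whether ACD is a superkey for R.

Rows 11 and 13 have the same ACD value (A=271, C=L14, D=P) but are distinct tuples, so ACD does not determine every attribute — not a superkey.

No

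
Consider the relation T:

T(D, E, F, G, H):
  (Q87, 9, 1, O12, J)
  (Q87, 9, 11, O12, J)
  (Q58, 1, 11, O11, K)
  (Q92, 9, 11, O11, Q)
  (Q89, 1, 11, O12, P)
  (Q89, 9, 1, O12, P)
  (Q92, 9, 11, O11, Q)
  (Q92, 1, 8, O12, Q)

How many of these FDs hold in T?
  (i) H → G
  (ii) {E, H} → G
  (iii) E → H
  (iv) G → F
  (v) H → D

2

(i) H → G: H=Q: 3 rows → G takes values {O11, O12} — violation — fails.
(ii) {E, H} → G: every LHS value maps to a single RHS value — holds.
(iii) E → H: E=9: 5 rows → H takes values {J, Q, P} — violation; E=1: 3 rows → H takes values {K, P, Q} — violation — fails.
(iv) G → F: G=O12: 5 rows → F takes values {1, 11, 8} — violation — fails.
(v) H → D: every LHS value maps to a single RHS value — holds.
2 of the 5 dependencies hold.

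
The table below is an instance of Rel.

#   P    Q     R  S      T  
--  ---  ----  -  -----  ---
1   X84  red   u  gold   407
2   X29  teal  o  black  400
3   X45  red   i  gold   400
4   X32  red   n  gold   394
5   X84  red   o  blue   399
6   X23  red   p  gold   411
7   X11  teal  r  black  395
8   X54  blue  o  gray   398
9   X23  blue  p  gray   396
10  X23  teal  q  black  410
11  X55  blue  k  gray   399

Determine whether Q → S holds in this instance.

No

Q=red: rows 1, 3, 4, 5, 6 → S takes values {gold, blue} — violation
Q=teal: rows 2, 7, 10 → S = black, black, black ✓
Q=blue: rows 8, 9, 11 → S = gray, gray, gray ✓
Two rows agree on Q but differ on S, so Q → S does not hold.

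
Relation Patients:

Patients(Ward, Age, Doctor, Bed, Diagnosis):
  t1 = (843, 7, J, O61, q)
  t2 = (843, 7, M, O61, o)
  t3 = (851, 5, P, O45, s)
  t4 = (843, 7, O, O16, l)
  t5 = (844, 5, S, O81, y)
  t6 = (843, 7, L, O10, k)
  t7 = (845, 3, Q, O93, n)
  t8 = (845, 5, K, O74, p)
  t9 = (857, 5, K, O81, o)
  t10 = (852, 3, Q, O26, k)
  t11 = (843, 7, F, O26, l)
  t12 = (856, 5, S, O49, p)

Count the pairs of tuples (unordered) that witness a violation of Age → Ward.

11

Age=7: all 5 rows agree on Ward — 0 pairs.
Age=5: violating pairs (3,5), (3,8), (3,9), (3,12), (5,8), (5,9), (5,12), (8,9), (8,12), (9,12) — 10 pairs.
Age=3: violating pairs (7,10) — 1 pair.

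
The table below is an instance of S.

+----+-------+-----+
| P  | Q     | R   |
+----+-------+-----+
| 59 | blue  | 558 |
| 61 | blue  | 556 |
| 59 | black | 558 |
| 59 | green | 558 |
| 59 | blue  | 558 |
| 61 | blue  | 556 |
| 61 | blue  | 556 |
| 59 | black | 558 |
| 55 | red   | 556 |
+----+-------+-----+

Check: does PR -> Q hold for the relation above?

(P=59, R=558): 5 rows → Q takes values {blue, black, green} — violation
(P=61, R=556): 3 rows → Q = blue, blue, blue ✓
(P=55, R=556): 1 row → Q = red ✓
Two rows agree on PR but differ on Q, so PR -> Q does not hold.

No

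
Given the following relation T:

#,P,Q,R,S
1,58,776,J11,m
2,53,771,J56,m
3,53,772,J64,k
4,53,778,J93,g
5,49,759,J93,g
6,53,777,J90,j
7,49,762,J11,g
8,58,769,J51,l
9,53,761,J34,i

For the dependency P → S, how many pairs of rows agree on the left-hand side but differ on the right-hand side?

11

P=58: violating pairs (1,8) — 1 pair.
P=53: violating pairs (2,3), (2,4), (2,6), (2,9), (3,4), (3,6), (3,9), (4,6), (4,9), (6,9) — 10 pairs.
P=49: all 2 rows agree on S — 0 pairs.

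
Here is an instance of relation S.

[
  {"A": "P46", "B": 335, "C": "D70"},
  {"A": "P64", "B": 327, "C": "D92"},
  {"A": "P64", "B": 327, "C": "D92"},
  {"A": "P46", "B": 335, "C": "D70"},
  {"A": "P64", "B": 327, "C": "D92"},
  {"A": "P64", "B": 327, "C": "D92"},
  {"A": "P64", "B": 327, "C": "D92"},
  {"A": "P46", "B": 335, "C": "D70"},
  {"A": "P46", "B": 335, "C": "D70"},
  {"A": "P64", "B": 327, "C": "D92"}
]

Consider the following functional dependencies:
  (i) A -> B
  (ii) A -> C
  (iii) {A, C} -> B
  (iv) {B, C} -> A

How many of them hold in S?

(i) A -> B: every LHS value maps to a single RHS value — holds.
(ii) A -> C: every LHS value maps to a single RHS value — holds.
(iii) {A, C} -> B: every LHS value maps to a single RHS value — holds.
(iv) {B, C} -> A: every LHS value maps to a single RHS value — holds.
4 of the 4 dependencies hold.

4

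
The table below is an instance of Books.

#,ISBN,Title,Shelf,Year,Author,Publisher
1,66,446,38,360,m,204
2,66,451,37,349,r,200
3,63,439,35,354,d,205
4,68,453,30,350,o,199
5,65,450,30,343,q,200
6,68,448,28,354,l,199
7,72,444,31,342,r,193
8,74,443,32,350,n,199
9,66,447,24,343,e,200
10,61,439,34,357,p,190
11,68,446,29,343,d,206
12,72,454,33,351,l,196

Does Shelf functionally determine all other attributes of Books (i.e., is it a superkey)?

No

Rows 4 and 5 have the same Shelf value Shelf=30 but are distinct tuples, so Shelf does not determine every attribute — not a superkey.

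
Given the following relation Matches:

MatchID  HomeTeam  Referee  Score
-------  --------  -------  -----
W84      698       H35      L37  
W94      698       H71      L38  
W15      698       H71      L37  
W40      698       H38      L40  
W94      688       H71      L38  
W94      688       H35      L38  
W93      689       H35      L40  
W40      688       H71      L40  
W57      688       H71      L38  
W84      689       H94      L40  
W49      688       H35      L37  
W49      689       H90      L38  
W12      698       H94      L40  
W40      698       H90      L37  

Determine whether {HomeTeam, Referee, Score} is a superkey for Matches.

Two distinct rows share (HomeTeam=688, Referee=H71, Score=L38), so {HomeTeam, Referee, Score} does not determine every attribute — not a superkey.

No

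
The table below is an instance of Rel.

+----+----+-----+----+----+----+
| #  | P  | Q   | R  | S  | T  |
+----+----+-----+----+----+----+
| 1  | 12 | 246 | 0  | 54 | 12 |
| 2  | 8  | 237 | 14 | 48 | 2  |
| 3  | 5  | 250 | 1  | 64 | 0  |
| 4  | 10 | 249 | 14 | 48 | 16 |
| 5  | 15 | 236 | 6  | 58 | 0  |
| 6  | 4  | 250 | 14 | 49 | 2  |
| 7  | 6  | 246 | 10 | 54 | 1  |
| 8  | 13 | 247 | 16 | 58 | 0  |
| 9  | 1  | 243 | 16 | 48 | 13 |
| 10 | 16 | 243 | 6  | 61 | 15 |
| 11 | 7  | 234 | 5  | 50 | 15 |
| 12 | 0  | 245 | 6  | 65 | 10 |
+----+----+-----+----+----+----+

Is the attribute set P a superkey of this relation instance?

All 12 rows have distinct P values, so P → (all attributes) holds and P is a superkey.

Yes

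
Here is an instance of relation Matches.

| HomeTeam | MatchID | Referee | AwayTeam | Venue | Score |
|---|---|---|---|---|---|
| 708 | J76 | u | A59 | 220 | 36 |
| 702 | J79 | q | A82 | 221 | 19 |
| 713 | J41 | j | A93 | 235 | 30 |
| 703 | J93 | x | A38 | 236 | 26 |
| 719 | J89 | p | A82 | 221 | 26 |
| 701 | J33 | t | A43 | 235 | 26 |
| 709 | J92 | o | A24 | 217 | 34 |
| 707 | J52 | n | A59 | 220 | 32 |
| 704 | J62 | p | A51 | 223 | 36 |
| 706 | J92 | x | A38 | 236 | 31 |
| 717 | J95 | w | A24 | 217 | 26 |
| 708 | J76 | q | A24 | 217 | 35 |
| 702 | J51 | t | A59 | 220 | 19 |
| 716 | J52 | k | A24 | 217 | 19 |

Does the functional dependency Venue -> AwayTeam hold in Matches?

Venue=220: 3 rows → AwayTeam = A59, A59, A59 ✓
Venue=221: 2 rows → AwayTeam = A82, A82 ✓
Venue=235: 2 rows → AwayTeam takes values {A93, A43} — violation
Venue=236: 2 rows → AwayTeam = A38, A38 ✓
Venue=217: 4 rows → AwayTeam = A24, A24, A24, A24 ✓
Venue=223: 1 row → AwayTeam = A51 ✓
Two rows agree on Venue but differ on AwayTeam, so Venue -> AwayTeam does not hold.

No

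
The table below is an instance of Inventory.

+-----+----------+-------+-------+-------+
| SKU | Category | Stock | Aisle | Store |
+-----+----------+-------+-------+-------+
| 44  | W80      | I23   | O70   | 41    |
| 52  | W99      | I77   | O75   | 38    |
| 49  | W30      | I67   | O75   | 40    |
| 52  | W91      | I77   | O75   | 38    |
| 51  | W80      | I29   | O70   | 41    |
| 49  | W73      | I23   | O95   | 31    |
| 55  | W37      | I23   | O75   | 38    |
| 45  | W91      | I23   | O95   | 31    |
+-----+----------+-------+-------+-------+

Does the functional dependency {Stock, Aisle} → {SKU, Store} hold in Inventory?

No

(Stock=I23, Aisle=O70): 1 row → {SKU,Store} = (44, 41) ✓
(Stock=I77, Aisle=O75): 2 rows → {SKU,Store} = (52, 38), (52, 38) ✓
(Stock=I67, Aisle=O75): 1 row → {SKU,Store} = (49, 40) ✓
(Stock=I29, Aisle=O70): 1 row → {SKU,Store} = (51, 41) ✓
(Stock=I23, Aisle=O95): 2 rows → {SKU,Store} takes values {(49, 31), (45, 31)} — violation
(Stock=I23, Aisle=O75): 1 row → {SKU,Store} = (55, 38) ✓
Two rows agree on {Stock, Aisle} but differ on {SKU, Store}, so {Stock, Aisle} → {SKU, Store} does not hold.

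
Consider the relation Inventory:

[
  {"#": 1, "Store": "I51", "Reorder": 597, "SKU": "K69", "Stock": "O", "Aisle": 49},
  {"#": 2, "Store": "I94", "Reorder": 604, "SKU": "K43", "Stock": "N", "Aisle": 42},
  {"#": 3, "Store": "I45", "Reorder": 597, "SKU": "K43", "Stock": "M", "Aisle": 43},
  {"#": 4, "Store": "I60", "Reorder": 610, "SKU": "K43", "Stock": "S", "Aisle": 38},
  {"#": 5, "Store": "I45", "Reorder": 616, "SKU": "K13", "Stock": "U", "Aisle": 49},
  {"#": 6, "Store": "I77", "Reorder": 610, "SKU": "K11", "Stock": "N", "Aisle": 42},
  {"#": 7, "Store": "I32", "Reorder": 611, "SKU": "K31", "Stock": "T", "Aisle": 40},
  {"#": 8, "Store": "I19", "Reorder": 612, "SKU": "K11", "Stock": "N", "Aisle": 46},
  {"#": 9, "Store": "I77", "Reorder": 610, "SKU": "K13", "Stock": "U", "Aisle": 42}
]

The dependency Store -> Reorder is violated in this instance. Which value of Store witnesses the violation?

Store=I51: row 1 → Reorder = 597 ✓
Store=I94: row 2 → Reorder = 604 ✓
Store=I45: rows 3, 5 → Reorder takes values {597, 616} — violation
Store=I60: row 4 → Reorder = 610 ✓
Store=I77: rows 6, 9 → Reorder = 610, 610 ✓
Store=I32: row 7 → Reorder = 611 ✓
Store=I19: row 8 → Reorder = 612 ✓
The only Store value with inconsistent Reorder is Store=I45.

I45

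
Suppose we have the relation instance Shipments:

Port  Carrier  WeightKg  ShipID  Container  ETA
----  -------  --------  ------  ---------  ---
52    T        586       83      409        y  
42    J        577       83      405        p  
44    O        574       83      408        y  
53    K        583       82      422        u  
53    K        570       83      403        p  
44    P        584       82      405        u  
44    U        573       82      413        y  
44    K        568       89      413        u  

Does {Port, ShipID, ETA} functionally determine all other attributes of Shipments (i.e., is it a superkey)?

Yes

All 8 rows have distinct {Port, ShipID, ETA} values, so {Port, ShipID, ETA} → (all attributes) holds and {Port, ShipID, ETA} is a superkey.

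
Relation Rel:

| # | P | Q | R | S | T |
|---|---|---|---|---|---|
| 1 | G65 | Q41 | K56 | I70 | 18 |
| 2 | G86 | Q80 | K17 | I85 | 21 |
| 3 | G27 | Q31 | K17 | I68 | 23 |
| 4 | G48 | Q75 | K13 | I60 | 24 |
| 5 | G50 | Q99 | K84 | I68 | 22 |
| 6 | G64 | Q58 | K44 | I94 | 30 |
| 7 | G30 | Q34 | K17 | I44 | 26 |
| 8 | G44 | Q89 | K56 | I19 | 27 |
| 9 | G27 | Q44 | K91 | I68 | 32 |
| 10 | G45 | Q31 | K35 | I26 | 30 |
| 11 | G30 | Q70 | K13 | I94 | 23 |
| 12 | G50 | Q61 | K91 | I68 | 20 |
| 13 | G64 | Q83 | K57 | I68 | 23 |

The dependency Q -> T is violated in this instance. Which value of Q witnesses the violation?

Q31

Q=Q41: row 1 → T = 18 ✓
Q=Q80: row 2 → T = 21 ✓
Q=Q31: rows 3, 10 → T takes values {23, 30} — violation
Q=Q75: row 4 → T = 24 ✓
Q=Q99: row 5 → T = 22 ✓
Q=Q58: row 6 → T = 30 ✓
Q=Q34: row 7 → T = 26 ✓
Q=Q89: row 8 → T = 27 ✓
Q=Q44: row 9 → T = 32 ✓
Q=Q70: row 11 → T = 23 ✓
Q=Q61: row 12 → T = 20 ✓
Q=Q83: row 13 → T = 23 ✓
The only Q value with inconsistent T is Q=Q31.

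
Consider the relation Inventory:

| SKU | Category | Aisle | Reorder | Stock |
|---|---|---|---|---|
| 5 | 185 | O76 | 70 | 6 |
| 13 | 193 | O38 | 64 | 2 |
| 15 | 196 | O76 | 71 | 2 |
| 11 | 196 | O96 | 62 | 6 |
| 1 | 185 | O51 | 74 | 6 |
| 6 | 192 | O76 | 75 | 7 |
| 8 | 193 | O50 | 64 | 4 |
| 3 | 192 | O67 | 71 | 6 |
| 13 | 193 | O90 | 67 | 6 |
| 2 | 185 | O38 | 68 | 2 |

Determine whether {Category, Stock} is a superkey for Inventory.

No

Two distinct rows share (Category=185, Stock=6), so {Category, Stock} does not determine every attribute — not a superkey.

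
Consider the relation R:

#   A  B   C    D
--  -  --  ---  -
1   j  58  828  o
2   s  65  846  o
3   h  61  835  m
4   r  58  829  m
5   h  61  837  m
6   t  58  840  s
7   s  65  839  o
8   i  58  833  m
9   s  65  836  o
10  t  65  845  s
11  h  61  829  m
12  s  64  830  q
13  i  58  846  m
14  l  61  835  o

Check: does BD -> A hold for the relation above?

(B=58, D=o): row 1 → A = j ✓
(B=65, D=o): rows 2, 7, 9 → A = s, s, s ✓
(B=61, D=m): rows 3, 5, 11 → A = h, h, h ✓
(B=58, D=m): rows 4, 8, 13 → A takes values {r, i} — violation
(B=58, D=s): row 6 → A = t ✓
(B=65, D=s): row 10 → A = t ✓
(B=64, D=q): row 12 → A = s ✓
(B=61, D=o): row 14 → A = l ✓
Two rows agree on BD but differ on A, so BD -> A does not hold.

No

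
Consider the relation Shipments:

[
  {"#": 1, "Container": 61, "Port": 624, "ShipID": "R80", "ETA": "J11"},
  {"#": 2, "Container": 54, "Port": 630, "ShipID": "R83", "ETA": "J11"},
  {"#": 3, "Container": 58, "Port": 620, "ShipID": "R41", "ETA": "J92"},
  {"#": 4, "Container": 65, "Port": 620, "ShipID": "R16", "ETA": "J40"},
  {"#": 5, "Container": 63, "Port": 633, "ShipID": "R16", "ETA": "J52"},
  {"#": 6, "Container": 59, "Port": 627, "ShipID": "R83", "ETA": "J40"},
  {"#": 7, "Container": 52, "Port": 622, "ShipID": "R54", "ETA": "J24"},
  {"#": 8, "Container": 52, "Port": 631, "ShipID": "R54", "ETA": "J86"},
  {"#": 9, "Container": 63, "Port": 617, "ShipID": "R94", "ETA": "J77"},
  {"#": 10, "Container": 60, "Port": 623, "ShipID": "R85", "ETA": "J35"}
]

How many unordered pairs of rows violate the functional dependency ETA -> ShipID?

ETA=J11: violating pairs (1,2) — 1 pair.
ETA=J40: violating pairs (4,6) — 1 pair.

2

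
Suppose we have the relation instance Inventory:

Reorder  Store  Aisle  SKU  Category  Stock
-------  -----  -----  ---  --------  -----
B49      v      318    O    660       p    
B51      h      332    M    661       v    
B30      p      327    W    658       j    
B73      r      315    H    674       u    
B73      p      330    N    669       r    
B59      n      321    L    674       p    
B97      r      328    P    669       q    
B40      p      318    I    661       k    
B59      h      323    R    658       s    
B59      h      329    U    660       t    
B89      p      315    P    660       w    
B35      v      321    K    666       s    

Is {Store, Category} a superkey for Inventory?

All 12 rows have distinct {Store, Category} values, so {Store, Category} → (all attributes) holds and {Store, Category} is a superkey.

Yes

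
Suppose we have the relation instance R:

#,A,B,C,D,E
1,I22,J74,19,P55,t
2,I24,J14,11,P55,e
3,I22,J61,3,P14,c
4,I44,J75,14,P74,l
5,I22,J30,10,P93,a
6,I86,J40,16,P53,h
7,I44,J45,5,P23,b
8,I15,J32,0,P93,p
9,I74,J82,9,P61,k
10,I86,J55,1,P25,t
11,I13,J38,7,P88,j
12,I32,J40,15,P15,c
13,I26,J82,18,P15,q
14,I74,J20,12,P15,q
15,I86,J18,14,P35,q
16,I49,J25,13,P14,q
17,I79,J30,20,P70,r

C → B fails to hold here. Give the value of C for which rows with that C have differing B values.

14

C=19: row 1 → B = J74 ✓
C=11: row 2 → B = J14 ✓
C=3: row 3 → B = J61 ✓
C=14: rows 4, 15 → B takes values {J75, J18} — violation
C=10: row 5 → B = J30 ✓
C=16: row 6 → B = J40 ✓
C=5: row 7 → B = J45 ✓
C=0: row 8 → B = J32 ✓
C=9: row 9 → B = J82 ✓
C=1: row 10 → B = J55 ✓
C=7: row 11 → B = J38 ✓
C=15: row 12 → B = J40 ✓
C=18: row 13 → B = J82 ✓
C=12: row 14 → B = J20 ✓
C=13: row 16 → B = J25 ✓
C=20: row 17 → B = J30 ✓
The only C value with inconsistent B is C=14.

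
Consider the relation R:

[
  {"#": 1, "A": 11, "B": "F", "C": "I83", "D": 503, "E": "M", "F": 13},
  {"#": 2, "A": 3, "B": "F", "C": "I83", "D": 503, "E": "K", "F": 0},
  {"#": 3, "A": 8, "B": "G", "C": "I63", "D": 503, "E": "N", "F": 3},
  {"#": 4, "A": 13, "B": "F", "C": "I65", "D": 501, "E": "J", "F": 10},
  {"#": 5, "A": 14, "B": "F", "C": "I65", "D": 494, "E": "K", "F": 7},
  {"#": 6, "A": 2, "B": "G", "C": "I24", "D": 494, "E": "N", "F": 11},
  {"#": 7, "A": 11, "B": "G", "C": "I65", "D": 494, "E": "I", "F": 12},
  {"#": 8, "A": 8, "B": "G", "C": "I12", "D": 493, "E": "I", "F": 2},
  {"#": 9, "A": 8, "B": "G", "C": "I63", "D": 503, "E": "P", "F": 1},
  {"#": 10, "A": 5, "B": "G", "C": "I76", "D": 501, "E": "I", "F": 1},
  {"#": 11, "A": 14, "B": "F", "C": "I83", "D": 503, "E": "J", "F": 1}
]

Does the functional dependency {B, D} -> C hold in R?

(B=F, D=503): rows 1, 2, 11 → C = I83, I83, I83 ✓
(B=G, D=503): rows 3, 9 → C = I63, I63 ✓
(B=F, D=501): row 4 → C = I65 ✓
(B=F, D=494): row 5 → C = I65 ✓
(B=G, D=494): rows 6, 7 → C takes values {I24, I65} — violation
(B=G, D=493): row 8 → C = I12 ✓
(B=G, D=501): row 10 → C = I76 ✓
Two rows agree on {B, D} but differ on C, so {B, D} -> C does not hold.

No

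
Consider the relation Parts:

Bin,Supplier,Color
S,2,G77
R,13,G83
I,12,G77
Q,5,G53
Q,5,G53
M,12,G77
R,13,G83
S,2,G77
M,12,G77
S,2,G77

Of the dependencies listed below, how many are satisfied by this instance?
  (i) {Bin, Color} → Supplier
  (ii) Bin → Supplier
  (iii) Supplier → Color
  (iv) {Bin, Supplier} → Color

(i) {Bin, Color} → Supplier: every LHS value maps to a single RHS value — holds.
(ii) Bin → Supplier: every LHS value maps to a single RHS value — holds.
(iii) Supplier → Color: every LHS value maps to a single RHS value — holds.
(iv) {Bin, Supplier} → Color: every LHS value maps to a single RHS value — holds.
4 of the 4 dependencies hold.

4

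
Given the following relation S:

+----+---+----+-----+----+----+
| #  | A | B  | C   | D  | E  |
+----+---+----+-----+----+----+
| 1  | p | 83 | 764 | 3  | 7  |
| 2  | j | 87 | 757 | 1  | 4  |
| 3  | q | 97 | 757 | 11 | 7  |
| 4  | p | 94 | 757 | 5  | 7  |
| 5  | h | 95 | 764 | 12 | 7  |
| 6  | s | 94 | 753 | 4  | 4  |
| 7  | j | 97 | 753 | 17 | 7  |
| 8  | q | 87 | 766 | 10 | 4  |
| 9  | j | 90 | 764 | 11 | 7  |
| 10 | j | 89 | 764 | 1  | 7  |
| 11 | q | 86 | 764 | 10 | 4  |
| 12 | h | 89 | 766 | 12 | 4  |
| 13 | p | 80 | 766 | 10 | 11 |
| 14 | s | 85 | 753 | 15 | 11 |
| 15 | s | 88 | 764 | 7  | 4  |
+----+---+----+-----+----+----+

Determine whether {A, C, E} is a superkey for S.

Rows 9 and 10 have the same {A, C, E} value (A=j, C=764, E=7) but are distinct tuples, so {A, C, E} does not determine every attribute — not a superkey.

No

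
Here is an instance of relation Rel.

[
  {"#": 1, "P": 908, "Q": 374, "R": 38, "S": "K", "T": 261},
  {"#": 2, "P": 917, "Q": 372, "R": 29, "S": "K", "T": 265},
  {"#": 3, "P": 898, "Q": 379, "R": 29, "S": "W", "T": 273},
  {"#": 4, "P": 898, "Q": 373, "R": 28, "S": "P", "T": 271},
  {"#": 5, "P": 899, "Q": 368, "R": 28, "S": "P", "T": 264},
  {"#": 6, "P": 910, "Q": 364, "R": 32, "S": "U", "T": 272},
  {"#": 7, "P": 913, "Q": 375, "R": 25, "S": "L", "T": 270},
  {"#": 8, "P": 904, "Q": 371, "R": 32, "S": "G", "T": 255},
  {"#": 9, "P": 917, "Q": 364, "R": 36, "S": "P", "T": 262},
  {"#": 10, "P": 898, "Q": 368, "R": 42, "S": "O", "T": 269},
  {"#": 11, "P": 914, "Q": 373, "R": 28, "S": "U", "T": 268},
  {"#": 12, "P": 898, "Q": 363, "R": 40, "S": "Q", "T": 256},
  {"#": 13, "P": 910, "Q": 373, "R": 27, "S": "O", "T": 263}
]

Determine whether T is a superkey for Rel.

Yes

All 13 rows have distinct T values, so T → (all attributes) holds and T is a superkey.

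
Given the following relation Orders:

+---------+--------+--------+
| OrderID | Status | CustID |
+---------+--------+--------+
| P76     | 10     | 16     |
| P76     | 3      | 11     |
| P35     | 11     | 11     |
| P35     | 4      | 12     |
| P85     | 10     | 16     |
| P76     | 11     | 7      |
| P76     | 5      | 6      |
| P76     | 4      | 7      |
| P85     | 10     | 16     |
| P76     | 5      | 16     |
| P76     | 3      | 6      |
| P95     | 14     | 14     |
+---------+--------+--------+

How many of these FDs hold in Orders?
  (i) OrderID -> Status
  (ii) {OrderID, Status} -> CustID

0

(i) OrderID -> Status: OrderID=P76: 7 rows → Status takes values {10, 3, 11, 5, 4} — violation; OrderID=P35: 2 rows → Status takes values {11, 4} — violation — fails.
(ii) {OrderID, Status} -> CustID: (OrderID=P76, Status=3): 2 rows → CustID takes values {11, 6} — violation; (OrderID=P76, Status=5): 2 rows → CustID takes values {6, 16} — violation — fails.
None of the 2 dependencies hold.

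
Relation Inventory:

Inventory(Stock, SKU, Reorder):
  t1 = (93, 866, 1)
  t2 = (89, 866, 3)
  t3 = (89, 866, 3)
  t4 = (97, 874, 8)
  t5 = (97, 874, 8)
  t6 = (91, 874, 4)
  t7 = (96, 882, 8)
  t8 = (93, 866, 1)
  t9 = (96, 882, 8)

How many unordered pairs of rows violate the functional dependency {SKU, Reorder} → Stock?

(SKU=866, Reorder=1): all 2 rows agree on Stock — 0 pairs.
(SKU=866, Reorder=3): all 2 rows agree on Stock — 0 pairs.
(SKU=874, Reorder=8): all 2 rows agree on Stock — 0 pairs.
(SKU=882, Reorder=8): all 2 rows agree on Stock — 0 pairs.

0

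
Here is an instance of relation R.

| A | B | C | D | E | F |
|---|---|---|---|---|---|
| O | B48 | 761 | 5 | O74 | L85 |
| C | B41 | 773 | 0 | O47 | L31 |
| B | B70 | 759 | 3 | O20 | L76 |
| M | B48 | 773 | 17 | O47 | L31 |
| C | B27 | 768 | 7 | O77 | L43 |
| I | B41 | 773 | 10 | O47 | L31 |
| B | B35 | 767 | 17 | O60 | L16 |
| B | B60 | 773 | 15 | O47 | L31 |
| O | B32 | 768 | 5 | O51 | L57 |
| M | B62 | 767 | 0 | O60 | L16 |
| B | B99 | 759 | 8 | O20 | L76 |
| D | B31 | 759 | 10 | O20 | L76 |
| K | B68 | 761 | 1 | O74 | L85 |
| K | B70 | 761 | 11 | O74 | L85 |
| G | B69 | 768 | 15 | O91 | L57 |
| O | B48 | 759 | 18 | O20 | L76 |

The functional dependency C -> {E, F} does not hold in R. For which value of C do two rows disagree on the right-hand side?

768

C=761: 3 rows → {E,F} = (O74, L85), (O74, L85), (O74, L85) ✓
C=773: 4 rows → {E,F} = (O47, L31), (O47, L31), (O47, L31), (O47, L31) ✓
C=759: 4 rows → {E,F} = (O20, L76), (O20, L76), (O20, L76), (O20, L76) ✓
C=768: 3 rows → {E,F} takes values {(O77, L43), (O51, L57), (O91, L57)} — violation
C=767: 2 rows → {E,F} = (O60, L16), (O60, L16) ✓
The only C value with inconsistent RHS is C=768.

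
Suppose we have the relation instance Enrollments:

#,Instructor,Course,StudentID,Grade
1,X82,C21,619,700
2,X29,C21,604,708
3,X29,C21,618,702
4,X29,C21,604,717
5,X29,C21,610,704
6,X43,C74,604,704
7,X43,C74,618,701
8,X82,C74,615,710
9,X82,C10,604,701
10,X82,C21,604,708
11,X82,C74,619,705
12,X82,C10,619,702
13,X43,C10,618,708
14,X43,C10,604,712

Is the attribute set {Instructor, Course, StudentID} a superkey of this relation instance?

No

Rows 2 and 4 have the same {Instructor, Course, StudentID} value (Instructor=X29, Course=C21, StudentID=604) but are distinct tuples, so {Instructor, Course, StudentID} does not determine every attribute — not a superkey.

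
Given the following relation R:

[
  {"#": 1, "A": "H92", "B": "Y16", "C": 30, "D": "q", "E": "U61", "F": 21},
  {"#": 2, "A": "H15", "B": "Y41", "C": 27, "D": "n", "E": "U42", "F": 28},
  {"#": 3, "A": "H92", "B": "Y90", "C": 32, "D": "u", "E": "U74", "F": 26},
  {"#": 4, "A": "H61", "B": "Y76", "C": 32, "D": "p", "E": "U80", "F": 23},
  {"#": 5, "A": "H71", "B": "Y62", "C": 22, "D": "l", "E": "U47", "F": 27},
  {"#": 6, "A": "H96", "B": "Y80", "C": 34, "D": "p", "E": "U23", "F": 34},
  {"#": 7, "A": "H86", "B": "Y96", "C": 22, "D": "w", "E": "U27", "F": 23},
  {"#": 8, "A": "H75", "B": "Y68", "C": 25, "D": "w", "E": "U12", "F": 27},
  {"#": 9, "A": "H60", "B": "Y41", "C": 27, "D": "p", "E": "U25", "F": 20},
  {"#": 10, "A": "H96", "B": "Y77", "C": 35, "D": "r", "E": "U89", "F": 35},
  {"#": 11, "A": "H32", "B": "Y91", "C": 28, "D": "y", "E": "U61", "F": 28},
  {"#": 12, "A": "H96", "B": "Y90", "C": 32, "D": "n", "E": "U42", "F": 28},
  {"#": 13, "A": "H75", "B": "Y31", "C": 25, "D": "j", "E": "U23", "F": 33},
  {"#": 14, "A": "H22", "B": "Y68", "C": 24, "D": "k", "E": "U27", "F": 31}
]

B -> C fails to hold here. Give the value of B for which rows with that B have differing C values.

Y68

B=Y16: row 1 → C = 30 ✓
B=Y41: rows 2, 9 → C = 27, 27 ✓
B=Y90: rows 3, 12 → C = 32, 32 ✓
B=Y76: row 4 → C = 32 ✓
B=Y62: row 5 → C = 22 ✓
B=Y80: row 6 → C = 34 ✓
B=Y96: row 7 → C = 22 ✓
B=Y68: rows 8, 14 → C takes values {25, 24} — violation
B=Y77: row 10 → C = 35 ✓
B=Y91: row 11 → C = 28 ✓
B=Y31: row 13 → C = 25 ✓
The only B value with inconsistent C is B=Y68.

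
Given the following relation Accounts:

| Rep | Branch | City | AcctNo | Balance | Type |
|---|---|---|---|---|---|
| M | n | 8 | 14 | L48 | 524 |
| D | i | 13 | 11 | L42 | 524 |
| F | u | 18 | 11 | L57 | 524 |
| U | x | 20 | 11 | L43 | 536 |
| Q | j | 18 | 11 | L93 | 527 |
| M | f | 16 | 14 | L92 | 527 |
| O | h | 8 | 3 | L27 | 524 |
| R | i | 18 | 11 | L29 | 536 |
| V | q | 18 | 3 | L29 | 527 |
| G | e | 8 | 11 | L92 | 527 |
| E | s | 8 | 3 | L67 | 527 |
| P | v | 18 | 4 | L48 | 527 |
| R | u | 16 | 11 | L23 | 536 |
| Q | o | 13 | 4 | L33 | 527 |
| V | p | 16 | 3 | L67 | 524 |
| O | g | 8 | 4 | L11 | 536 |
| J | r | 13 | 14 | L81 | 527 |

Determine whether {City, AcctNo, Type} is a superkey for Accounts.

Yes

All 17 rows have distinct {City, AcctNo, Type} values, so {City, AcctNo, Type} → (all attributes) holds and {City, AcctNo, Type} is a superkey.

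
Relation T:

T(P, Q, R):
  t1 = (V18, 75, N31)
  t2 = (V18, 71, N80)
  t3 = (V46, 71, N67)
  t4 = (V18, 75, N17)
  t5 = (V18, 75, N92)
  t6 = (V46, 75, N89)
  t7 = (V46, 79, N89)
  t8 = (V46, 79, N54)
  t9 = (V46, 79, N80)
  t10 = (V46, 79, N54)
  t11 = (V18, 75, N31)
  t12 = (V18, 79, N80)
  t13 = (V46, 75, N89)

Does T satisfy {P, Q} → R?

No

(P=V18, Q=75): rows 1, 4, 5, 11 → R takes values {N31, N17, N92} — violation
(P=V18, Q=71): row 2 → R = N80 ✓
(P=V46, Q=71): row 3 → R = N67 ✓
(P=V46, Q=75): rows 6, 13 → R = N89, N89 ✓
(P=V46, Q=79): rows 7, 8, 9, 10 → R takes values {N89, N54, N80} — violation
(P=V18, Q=79): row 12 → R = N80 ✓
Two rows agree on {P, Q} but differ on R, so {P, Q} → R does not hold.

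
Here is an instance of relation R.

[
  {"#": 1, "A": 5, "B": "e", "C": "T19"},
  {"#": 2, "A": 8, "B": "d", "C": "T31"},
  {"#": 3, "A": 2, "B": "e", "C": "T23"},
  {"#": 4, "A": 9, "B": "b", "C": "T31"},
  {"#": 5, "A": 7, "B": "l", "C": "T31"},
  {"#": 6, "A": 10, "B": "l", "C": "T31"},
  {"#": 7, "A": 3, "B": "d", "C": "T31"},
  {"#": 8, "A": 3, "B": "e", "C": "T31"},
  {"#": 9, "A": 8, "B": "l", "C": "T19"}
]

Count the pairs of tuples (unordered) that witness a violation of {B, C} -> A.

2

(B=d, C=T31): violating pairs (2,7) — 1 pair.
(B=l, C=T31): violating pairs (5,6) — 1 pair.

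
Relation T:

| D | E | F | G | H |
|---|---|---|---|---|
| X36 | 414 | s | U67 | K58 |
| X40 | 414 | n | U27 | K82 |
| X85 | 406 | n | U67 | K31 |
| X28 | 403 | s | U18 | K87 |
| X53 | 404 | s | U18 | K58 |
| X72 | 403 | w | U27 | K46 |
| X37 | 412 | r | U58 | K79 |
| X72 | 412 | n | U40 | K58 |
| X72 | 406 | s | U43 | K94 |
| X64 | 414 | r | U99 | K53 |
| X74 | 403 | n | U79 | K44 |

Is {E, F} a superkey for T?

All 11 rows have distinct {E, F} values, so {E, F} → (all attributes) holds and {E, F} is a superkey.

Yes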